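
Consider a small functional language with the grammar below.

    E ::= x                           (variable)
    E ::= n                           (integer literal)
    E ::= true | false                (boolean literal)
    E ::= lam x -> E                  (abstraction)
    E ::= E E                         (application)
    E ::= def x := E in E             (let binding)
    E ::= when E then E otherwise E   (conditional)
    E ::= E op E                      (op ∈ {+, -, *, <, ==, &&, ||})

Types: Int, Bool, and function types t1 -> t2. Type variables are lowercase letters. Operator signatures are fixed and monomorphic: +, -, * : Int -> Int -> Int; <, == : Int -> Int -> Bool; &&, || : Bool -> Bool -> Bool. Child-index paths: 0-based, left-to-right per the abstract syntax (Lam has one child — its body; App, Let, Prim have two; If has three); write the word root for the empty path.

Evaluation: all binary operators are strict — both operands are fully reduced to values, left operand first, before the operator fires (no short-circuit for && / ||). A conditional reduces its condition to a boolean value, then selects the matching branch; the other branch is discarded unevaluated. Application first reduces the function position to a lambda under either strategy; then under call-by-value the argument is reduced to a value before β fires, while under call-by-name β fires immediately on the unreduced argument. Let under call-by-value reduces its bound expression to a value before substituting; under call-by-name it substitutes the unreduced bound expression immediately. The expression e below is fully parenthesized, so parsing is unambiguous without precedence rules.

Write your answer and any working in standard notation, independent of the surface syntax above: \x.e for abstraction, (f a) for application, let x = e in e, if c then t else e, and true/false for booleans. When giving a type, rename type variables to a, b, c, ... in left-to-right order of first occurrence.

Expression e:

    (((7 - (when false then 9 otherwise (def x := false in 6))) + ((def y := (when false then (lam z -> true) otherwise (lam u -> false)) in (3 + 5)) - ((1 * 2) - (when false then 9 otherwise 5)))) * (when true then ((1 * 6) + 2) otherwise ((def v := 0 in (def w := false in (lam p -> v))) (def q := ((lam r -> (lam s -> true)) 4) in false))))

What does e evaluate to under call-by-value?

Answer: 96

Working:
step 0: (((7 - (if false then 9 else (let x = false in 6))) + ((let y = (if false then (\z.true) else (\u.false)) in (3 + 5)) - ((1 * 2) - (if false then 9 else 5)))) * (if true then ((1 * 6) + 2) else ((let v = 0 in (let w = false in (\p.v))) (let q = ((\r.(\s.true)) 4) in false))))
step 1: [if@0.0.1] (((7 - (let x = false in 6)) + ((let y = (if false then (\z.true) else (\u.false)) in (3 + 5)) - ((1 * 2) - (if false then 9 else 5)))) * (if true then ((1 * 6) + 2) else ((let v = 0 in (let w = false in (\p.v))) (let q = ((\r.(\s.true)) 4) in false))))
step 2: [let@0.0.1] (((7 - 6) + ((let y = (if false then (\z.true) else (\u.false)) in (3 + 5)) - ((1 * 2) - (if false then 9 else 5)))) * (if true then ((1 * 6) + 2) else ((let v = 0 in (let w = false in (\p.v))) (let q = ((\r.(\s.true)) 4) in false))))
step 3: [delta@0.0] ((1 + ((let y = (if false then (\z.true) else (\u.false)) in (3 + 5)) - ((1 * 2) - (if false then 9 else 5)))) * (if true then ((1 * 6) + 2) else ((let v = 0 in (let w = false in (\p.v))) (let q = ((\r.(\s.true)) 4) in false))))
step 4: [if@0.1.0.0] ((1 + ((let y = (\u.false) in (3 + 5)) - ((1 * 2) - (if false then 9 else 5)))) * (if true then ((1 * 6) + 2) else ((let v = 0 in (let w = false in (\p.v))) (let q = ((\r.(\s.true)) 4) in false))))
step 5: [let@0.1.0] ((1 + ((3 + 5) - ((1 * 2) - (if false then 9 else 5)))) * (if true then ((1 * 6) + 2) else ((let v = 0 in (let w = false in (\p.v))) (let q = ((\r.(\s.true)) 4) in false))))
step 6: [delta@0.1.0] ((1 + (8 - ((1 * 2) - (if false then 9 else 5)))) * (if true then ((1 * 6) + 2) else ((let v = 0 in (let w = false in (\p.v))) (let q = ((\r.(\s.true)) 4) in false))))
step 7: [delta@0.1.1.0] ((1 + (8 - (2 - (if false then 9 else 5)))) * (if true then ((1 * 6) + 2) else ((let v = 0 in (let w = false in (\p.v))) (let q = ((\r.(\s.true)) 4) in false))))
step 8: [if@0.1.1.1] ((1 + (8 - (2 - 5))) * (if true then ((1 * 6) + 2) else ((let v = 0 in (let w = false in (\p.v))) (let q = ((\r.(\s.true)) 4) in false))))
step 9: [delta@0.1.1] ((1 + (8 - -3)) * (if true then ((1 * 6) + 2) else ((let v = 0 in (let w = false in (\p.v))) (let q = ((\r.(\s.true)) 4) in false))))
step 10: [delta@0.1] ((1 + 11) * (if true then ((1 * 6) + 2) else ((let v = 0 in (let w = false in (\p.v))) (let q = ((\r.(\s.true)) 4) in false))))
step 11: [delta@0] (12 * (if true then ((1 * 6) + 2) else ((let v = 0 in (let w = false in (\p.v))) (let q = ((\r.(\s.true)) 4) in false))))
step 12: [if@1] (12 * ((1 * 6) + 2))
step 13: [delta@1.0] (12 * (6 + 2))
step 14: [delta@1] (12 * 8)
step 15: [delta@root] 96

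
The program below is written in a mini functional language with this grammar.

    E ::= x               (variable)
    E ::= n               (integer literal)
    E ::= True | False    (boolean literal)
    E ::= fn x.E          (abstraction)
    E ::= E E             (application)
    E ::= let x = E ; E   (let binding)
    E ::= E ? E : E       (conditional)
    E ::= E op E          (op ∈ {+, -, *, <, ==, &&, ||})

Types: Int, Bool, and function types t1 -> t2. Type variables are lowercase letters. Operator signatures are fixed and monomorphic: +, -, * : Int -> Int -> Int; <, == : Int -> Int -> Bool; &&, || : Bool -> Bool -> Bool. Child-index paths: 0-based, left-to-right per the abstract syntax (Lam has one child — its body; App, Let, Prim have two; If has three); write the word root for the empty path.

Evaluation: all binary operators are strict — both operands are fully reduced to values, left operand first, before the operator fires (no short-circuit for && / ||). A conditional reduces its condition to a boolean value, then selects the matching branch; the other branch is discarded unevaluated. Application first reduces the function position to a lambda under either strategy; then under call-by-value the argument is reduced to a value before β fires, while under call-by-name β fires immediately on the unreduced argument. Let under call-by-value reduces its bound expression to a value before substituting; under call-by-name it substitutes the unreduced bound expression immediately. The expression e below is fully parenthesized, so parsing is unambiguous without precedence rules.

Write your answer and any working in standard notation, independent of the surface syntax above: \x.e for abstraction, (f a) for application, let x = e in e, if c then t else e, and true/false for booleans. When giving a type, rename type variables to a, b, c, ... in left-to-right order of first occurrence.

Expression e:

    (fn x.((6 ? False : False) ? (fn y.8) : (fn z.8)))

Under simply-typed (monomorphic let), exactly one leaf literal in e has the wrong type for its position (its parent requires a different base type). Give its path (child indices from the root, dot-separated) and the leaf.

Answer: 0.0.0 : 6

Derivation:
  unify Int ~ Bool
  FAIL: mismatch Int ~ Bool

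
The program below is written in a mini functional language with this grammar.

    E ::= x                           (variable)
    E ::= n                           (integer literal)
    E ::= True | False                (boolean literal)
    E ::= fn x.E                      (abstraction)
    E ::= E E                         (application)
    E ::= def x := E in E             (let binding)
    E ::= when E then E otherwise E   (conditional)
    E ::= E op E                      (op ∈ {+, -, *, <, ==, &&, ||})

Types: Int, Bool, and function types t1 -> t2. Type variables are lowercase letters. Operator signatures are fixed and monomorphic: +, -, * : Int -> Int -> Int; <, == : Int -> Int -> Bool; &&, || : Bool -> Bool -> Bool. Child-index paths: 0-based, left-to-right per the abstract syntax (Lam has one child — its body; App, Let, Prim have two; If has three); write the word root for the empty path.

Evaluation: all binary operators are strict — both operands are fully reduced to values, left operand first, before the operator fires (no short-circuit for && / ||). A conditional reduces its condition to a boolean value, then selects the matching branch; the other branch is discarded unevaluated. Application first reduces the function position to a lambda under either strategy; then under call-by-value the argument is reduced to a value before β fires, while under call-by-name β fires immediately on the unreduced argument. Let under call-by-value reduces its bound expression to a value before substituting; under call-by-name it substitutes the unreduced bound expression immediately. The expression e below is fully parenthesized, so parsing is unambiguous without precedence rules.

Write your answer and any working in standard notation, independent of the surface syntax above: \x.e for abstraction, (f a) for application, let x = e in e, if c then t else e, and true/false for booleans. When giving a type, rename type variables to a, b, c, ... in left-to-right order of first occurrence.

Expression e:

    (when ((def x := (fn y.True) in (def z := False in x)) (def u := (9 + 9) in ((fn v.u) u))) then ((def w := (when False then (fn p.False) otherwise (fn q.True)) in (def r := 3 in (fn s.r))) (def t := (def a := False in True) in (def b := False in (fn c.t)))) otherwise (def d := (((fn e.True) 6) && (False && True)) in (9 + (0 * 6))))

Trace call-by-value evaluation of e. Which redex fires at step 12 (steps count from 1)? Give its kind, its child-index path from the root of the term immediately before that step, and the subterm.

Working:
step 0: (if ((let x = (\y.true) in (let z = false in x)) (let u = (9 + 9) in ((\v.u) u))) then ((let w = (if false then (\p.false) else (\q.true)) in (let r = 3 in (\s.r))) (let t = (let a = false in true) in (let b = false in (\c.t)))) else (let d = (((\e.true) 6) && (false && true)) in (9 + (0 * 6))))
step 1: [let@0.0] (if ((let z = false in (\y.true)) (let u = (9 + 9) in ((\v.u) u))) then ((let w = (if false then (\p.false) else (\q.true)) in (let r = 3 in (\s.r))) (let t = (let a = false in true) in (let b = false in (\c.t)))) else (let d = (((\e.true) 6) && (false && true)) in (9 + (0 * 6))))
step 2: [let@0.0] (if ((\y.true) (let u = (9 + 9) in ((\v.u) u))) then ((let w = (if false then (\p.false) else (\q.true)) in (let r = 3 in (\s.r))) (let t = (let a = false in true) in (let b = false in (\c.t)))) else (let d = (((\e.true) 6) && (false && true)) in (9 + (0 * 6))))
step 3: [delta@0.1.0] (if ((\y.true) (let u = 18 in ((\v.u) u))) then ((let w = (if false then (\p.false) else (\q.true)) in (let r = 3 in (\s.r))) (let t = (let a = false in true) in (let b = false in (\c.t)))) else (let d = (((\e.true) 6) && (false && true)) in (9 + (0 * 6))))
step 4: [let@0.1] (if ((\y.true) ((\v.18) 18)) then ((let w = (if false then (\p.false) else (\q.true)) in (let r = 3 in (\s.r))) (let t = (let a = false in true) in (let b = false in (\c.t)))) else (let d = (((\e.true) 6) && (false && true)) in (9 + (0 * 6))))
step 5: [beta@0.1] (if ((\y.true) 18) then ((let w = (if false then (\p.false) else (\q.true)) in (let r = 3 in (\s.r))) (let t = (let a = false in true) in (let b = false in (\c.t)))) else (let d = (((\e.true) 6) && (false && true)) in (9 + (0 * 6))))
step 6: [beta@0] (if true then ((let w = (if false then (\p.false) else (\q.true)) in (let r = 3 in (\s.r))) (let t = (let a = false in true) in (let b = false in (\c.t)))) else (let d = (((\e.true) 6) && (false && true)) in (9 + (0 * 6))))
step 7: [if@root] ((let w = (if false then (\p.false) else (\q.true)) in (let r = 3 in (\s.r))) (let t = (let a = false in true) in (let b = false in (\c.t))))
step 8: [if@0.0] ((let w = (\q.true) in (let r = 3 in (\s.r))) (let t = (let a = false in true) in (let b = false in (\c.t))))
step 9: [let@0] ((let r = 3 in (\s.r)) (let t = (let a = false in true) in (let b = false in (\c.t))))
step 10: [let@0] ((\s.3) (let t = (let a = false in true) in (let b = false in (\c.t))))
step 11: [let@1.0] ((\s.3) (let t = true in (let b = false in (\c.t))))
step 12: [let@1] ((\s.3) (let b = false in (\c.true)))

Answer: let at 1 : (let t = true in (let b = false in (\c.t)))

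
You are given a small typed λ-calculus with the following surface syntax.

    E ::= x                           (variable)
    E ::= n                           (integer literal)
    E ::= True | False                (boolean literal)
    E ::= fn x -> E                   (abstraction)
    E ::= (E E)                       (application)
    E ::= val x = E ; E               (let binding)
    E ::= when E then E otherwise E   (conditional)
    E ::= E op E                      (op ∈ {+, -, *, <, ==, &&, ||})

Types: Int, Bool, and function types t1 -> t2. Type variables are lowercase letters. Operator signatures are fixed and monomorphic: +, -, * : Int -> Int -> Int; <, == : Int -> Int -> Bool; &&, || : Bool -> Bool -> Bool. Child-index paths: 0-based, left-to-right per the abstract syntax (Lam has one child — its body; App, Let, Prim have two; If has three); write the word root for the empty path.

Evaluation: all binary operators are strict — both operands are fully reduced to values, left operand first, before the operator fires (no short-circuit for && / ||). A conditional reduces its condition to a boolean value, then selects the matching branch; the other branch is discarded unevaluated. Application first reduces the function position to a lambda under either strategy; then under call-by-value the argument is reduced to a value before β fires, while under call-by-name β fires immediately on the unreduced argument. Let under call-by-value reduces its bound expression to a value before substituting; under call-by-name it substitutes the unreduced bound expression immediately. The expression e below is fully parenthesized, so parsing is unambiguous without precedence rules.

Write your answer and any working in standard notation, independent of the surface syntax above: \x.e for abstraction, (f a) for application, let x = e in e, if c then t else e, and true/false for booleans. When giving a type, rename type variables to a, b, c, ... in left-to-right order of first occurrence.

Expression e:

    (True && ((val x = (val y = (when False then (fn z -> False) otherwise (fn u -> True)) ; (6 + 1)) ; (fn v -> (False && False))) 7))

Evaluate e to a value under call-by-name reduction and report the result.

Answer: false

Derivation:
step 0: (true && ((let x = (let y = (if false then (\z.false) else (\u.true)) in (6 + 1)) in (\v.(false && false))) 7))
step 1: [let@1.0] (true && ((\v.(false && false)) 7))
step 2: [beta@1] (true && (false && false))
step 3: [delta@1] (true && false)
step 4: [delta@root] false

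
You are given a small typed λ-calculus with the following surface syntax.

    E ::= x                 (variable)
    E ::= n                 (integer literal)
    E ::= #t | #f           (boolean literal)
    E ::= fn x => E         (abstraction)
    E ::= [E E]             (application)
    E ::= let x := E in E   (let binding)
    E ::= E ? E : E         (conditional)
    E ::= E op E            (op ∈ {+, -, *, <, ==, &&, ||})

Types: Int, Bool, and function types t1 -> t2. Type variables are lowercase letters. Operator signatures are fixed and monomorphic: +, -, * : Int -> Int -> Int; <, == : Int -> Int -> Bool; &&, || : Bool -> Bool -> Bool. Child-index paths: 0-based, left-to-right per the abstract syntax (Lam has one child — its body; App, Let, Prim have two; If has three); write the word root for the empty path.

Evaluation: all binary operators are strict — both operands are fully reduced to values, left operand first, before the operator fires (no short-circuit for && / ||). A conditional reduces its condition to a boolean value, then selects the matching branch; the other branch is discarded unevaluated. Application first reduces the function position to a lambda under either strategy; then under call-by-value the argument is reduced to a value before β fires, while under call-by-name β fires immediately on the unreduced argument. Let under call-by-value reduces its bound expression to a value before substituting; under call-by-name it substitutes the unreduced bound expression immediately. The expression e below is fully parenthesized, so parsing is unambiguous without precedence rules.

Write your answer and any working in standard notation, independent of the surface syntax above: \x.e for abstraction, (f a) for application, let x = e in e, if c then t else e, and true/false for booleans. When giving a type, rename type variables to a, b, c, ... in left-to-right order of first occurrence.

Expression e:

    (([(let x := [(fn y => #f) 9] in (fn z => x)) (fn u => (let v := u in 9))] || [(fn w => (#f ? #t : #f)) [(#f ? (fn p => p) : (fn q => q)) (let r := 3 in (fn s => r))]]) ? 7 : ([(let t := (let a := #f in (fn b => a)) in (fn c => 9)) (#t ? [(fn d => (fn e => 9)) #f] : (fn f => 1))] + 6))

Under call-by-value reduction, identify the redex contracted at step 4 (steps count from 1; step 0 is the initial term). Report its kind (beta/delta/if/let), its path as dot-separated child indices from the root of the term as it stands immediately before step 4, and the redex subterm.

Answer: if at 0.1.1.0 : (if false then (\p.p) else (\q.q))

Derivation:
step 0: (if (((let x = ((\y.false) 9) in (\z.x)) (\u.(let v = u in 9))) || ((\w.(if false then true else false)) ((if false then (\p.p) else (\q.q)) (let r = 3 in (\s.r))))) then 7 else (((let t = (let a = false in (\b.a)) in (\c.9)) (if true then ((\d.(\e.9)) false) else (\f.1))) + 6))
step 1: [beta@0.0.0.0] (if (((let x = false in (\z.x)) (\u.(let v = u in 9))) || ((\w.(if false then true else false)) ((if false then (\p.p) else (\q.q)) (let r = 3 in (\s.r))))) then 7 else (((let t = (let a = false in (\b.a)) in (\c.9)) (if true then ((\d.(\e.9)) false) else (\f.1))) + 6))
step 2: [let@0.0.0] (if (((\z.false) (\u.(let v = u in 9))) || ((\w.(if false then true else false)) ((if false then (\p.p) else (\q.q)) (let r = 3 in (\s.r))))) then 7 else (((let t = (let a = false in (\b.a)) in (\c.9)) (if true then ((\d.(\e.9)) false) else (\f.1))) + 6))
step 3: [beta@0.0] (if (false || ((\w.(if false then true else false)) ((if false then (\p.p) else (\q.q)) (let r = 3 in (\s.r))))) then 7 else (((let t = (let a = false in (\b.a)) in (\c.9)) (if true then ((\d.(\e.9)) false) else (\f.1))) + 6))
step 4: [if@0.1.1.0] (if (false || ((\w.(if false then true else false)) ((\q.q) (let r = 3 in (\s.r))))) then 7 else (((let t = (let a = false in (\b.a)) in (\c.9)) (if true then ((\d.(\e.9)) false) else (\f.1))) + 6))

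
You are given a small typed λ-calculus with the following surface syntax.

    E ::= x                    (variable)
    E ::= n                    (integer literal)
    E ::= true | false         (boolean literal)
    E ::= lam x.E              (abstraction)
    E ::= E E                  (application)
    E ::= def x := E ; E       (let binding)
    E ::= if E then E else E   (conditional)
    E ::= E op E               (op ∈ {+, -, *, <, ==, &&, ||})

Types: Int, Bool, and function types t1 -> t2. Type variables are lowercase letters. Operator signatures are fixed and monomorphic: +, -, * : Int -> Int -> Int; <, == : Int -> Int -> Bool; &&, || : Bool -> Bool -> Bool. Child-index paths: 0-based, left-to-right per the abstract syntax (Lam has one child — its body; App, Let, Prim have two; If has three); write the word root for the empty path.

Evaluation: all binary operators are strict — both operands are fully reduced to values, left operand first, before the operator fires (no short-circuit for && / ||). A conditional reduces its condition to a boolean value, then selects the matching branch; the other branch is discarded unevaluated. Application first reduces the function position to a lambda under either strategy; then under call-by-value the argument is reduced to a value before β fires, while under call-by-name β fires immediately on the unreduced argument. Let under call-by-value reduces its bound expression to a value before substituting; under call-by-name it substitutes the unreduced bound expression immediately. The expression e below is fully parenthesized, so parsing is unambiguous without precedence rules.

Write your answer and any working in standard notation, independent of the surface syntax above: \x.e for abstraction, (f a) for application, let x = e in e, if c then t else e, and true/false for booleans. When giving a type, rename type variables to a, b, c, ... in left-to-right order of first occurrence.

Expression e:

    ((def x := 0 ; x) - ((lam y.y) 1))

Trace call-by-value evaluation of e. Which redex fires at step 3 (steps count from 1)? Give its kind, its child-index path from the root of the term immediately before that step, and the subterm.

Answer: delta at root : (0 - 1)

Working:
step 0: ((let x = 0 in x) - ((\y.y) 1))
step 1: [let@0] (0 - ((\y.y) 1))
step 2: [beta@1] (0 - 1)
step 3: [delta@root] -1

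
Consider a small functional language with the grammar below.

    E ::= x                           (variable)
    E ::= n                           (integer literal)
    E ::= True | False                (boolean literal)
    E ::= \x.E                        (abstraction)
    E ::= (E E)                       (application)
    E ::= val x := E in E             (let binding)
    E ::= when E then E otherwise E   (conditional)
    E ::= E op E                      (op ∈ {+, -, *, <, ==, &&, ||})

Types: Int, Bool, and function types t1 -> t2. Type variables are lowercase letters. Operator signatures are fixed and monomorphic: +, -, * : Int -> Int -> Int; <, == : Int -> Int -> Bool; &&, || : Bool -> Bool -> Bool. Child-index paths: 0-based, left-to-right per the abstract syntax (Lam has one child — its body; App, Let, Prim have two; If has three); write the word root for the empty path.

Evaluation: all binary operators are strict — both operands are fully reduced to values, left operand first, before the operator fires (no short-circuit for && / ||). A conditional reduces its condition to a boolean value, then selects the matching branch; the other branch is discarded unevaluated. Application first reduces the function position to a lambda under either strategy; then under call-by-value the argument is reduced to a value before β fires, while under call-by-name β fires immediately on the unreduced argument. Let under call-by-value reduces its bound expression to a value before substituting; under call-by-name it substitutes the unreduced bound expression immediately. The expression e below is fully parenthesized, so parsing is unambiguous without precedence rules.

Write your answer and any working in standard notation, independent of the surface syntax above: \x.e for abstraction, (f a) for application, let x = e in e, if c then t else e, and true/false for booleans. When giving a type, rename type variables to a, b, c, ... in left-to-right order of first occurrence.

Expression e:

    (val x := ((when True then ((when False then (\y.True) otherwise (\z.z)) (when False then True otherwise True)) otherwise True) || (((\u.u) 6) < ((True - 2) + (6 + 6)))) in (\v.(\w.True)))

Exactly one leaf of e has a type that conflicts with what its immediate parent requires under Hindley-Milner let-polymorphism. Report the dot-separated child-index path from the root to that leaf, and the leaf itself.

Derivation:
  unify Bool ~ Bool
  unify Bool ~ Bool
\y._ : a -> Bool
z : b
\z._ : b -> b
  unify a -> Bool ~ b -> b
  unify a ~ b
  unify Bool ~ b
  unify Bool ~ Bool
  unify Bool ~ Bool
  unify Bool -> Bool ~ Bool -> c
  unify Bool ~ Bool
  unify Bool ~ c
_ _ : Bool
  unify Bool ~ Bool
  unify Bool ~ Bool
u : d
\u._ : d -> d
  unify d -> d ~ Int -> e
  unify d ~ Int
  unify Int ~ e
_ _ : Int
  unify Int ~ Int
  unify Bool ~ Int
  FAIL: mismatch Bool ~ Int

Answer: 0.1.1.0.0 : true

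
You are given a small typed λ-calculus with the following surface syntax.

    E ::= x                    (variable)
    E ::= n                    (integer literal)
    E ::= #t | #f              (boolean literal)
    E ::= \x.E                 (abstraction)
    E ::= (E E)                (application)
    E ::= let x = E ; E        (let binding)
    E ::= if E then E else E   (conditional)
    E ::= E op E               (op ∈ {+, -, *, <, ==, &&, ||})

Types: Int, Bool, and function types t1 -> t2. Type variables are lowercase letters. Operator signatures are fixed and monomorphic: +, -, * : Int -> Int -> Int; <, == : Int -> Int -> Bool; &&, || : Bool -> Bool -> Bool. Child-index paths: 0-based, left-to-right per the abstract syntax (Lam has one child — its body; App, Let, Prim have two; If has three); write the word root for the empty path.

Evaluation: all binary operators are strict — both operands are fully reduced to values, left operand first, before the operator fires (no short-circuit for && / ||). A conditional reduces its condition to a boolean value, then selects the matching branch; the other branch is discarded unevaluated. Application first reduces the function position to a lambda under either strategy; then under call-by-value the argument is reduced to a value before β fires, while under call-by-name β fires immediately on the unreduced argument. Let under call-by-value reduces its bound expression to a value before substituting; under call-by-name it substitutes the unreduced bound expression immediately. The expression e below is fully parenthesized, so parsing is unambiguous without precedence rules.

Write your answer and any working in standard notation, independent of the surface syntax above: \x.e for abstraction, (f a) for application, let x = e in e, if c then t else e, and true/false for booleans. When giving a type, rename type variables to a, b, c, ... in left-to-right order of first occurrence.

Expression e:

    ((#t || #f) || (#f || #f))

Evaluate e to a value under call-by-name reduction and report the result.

Answer: true

Working:
step 0: ((true || false) || (false || false))
step 1: [delta@0] (true || (false || false))
step 2: [delta@1] (true || false)
step 3: [delta@root] true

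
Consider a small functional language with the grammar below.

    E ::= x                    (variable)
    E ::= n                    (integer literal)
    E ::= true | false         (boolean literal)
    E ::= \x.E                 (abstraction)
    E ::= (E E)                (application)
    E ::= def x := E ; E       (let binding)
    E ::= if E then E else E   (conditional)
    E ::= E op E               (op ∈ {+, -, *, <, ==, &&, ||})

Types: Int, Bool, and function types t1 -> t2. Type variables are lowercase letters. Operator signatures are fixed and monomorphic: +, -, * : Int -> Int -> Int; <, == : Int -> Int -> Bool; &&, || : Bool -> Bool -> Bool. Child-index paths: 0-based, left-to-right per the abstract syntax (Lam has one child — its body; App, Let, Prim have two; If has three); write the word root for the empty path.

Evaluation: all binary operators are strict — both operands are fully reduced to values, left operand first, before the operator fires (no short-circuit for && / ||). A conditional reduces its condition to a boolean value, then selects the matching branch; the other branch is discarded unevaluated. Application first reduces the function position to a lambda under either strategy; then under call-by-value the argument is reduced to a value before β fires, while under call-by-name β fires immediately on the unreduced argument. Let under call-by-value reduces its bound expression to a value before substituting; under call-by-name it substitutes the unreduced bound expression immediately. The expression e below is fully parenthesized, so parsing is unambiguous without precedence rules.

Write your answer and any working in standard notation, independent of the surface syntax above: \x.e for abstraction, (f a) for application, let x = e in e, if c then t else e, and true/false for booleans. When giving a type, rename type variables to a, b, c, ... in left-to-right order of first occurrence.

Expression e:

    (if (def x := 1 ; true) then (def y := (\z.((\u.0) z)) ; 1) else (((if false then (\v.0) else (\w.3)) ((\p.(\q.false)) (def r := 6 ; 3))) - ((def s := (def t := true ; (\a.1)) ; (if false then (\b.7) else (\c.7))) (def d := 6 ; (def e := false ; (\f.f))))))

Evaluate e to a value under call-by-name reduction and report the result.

Answer: 1

Derivation:
step 0: (if (let x = 1 in true) then (let y = (\z.((\u.0) z)) in 1) else (((if false then (\v.0) else (\w.3)) ((\p.(\q.false)) (let r = 6 in 3))) - ((let s = (let t = true in (\a.1)) in (if false then (\b.7) else (\c.7))) (let d = 6 in (let e = false in (\f.f))))))
step 1: [let@0] (if true then (let y = (\z.((\u.0) z)) in 1) else (((if false then (\v.0) else (\w.3)) ((\p.(\q.false)) (let r = 6 in 3))) - ((let s = (let t = true in (\a.1)) in (if false then (\b.7) else (\c.7))) (let d = 6 in (let e = false in (\f.f))))))
step 2: [if@root] (let y = (\z.((\u.0) z)) in 1)
step 3: [let@root] 1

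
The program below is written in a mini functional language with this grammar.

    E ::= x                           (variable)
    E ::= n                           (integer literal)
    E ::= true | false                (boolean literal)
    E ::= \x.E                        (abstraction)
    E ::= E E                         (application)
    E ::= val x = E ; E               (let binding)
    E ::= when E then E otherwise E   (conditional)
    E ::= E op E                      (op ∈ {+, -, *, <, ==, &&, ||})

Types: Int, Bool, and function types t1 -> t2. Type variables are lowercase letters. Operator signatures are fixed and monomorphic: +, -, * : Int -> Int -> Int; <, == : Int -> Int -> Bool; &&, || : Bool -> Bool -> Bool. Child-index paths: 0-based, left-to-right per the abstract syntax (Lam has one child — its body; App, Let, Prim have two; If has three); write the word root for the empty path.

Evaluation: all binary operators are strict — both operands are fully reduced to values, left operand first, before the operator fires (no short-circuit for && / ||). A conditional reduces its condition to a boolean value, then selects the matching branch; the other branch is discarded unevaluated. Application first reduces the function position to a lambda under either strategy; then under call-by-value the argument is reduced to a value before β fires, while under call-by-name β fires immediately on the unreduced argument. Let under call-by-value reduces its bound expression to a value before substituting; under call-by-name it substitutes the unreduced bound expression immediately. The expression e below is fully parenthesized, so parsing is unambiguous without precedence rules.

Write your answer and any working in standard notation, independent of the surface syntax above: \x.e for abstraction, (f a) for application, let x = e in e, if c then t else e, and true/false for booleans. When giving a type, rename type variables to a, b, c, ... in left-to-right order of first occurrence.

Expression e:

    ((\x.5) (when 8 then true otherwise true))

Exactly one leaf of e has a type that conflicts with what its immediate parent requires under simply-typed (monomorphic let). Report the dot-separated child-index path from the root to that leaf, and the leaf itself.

Answer: 1.0 : 8

Trace:
\x._ : a -> Int
  unify Int ~ Bool
  FAIL: mismatch Int ~ Bool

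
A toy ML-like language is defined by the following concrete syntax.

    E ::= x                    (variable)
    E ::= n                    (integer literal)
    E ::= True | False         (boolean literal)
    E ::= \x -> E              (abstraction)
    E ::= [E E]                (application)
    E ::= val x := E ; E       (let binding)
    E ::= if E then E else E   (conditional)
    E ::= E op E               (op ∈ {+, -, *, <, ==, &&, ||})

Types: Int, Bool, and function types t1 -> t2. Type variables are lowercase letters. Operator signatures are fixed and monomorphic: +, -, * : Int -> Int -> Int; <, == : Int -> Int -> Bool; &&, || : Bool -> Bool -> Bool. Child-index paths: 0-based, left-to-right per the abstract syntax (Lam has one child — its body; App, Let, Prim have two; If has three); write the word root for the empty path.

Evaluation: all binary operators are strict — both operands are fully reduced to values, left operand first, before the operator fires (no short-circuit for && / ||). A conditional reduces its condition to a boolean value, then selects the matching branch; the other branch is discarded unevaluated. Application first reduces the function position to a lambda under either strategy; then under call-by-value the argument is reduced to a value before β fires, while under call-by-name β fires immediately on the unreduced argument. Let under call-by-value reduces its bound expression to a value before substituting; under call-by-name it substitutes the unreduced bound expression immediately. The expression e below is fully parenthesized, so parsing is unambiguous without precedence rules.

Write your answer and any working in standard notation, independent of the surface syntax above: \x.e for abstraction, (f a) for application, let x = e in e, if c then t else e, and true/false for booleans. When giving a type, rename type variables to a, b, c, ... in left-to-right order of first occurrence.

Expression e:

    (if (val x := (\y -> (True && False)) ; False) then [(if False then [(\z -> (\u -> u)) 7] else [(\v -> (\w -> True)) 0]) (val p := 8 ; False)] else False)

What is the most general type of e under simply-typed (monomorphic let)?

Answer: Bool

Working:
  unify Bool ~ Bool
  unify Bool ~ Bool
\y._ : a -> Bool
let x : a -> Bool
  unify Bool ~ Bool
  unify Bool ~ Bool
u : c
\u._ : c -> c
\z._ : b -> c -> c
  unify b -> c -> c ~ Int -> d
  unify b ~ Int
  unify c -> c ~ d
_ _ : c -> c
\w._ : f -> Bool
\v._ : e -> f -> Bool
  unify e -> f -> Bool ~ Int -> g
  unify e ~ Int
  unify f -> Bool ~ g
_ _ : f -> Bool
  unify c -> c ~ f -> Bool
  unify c ~ f
  unify f ~ Bool
let p : Int
  unify Bool -> Bool ~ Bool -> h
  unify Bool ~ Bool
  unify Bool ~ h
_ _ : Bool
  unify Bool ~ Bool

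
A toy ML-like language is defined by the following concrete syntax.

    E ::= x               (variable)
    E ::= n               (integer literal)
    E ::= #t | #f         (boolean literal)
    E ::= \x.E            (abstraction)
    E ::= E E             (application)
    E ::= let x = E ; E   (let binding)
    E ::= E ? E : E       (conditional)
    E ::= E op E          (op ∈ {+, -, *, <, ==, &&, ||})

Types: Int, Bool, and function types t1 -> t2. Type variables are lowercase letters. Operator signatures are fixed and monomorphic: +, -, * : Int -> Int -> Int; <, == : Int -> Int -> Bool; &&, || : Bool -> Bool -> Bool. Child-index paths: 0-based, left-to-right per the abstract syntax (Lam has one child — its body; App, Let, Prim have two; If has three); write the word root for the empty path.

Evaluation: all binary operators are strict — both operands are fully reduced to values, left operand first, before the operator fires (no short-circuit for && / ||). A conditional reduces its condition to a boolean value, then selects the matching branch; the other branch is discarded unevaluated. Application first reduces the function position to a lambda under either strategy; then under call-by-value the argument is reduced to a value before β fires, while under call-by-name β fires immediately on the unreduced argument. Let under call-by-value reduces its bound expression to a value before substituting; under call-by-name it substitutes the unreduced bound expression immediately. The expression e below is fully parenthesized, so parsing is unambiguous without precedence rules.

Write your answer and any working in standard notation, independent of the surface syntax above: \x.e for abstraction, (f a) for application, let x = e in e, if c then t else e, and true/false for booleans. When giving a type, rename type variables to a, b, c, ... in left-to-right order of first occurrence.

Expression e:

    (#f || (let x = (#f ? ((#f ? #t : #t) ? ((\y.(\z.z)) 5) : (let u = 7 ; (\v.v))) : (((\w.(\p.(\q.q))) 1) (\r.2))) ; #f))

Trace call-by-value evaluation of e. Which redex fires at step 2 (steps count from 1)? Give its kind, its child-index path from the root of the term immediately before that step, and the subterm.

Answer: beta at 1.0.0 : ((\w.(\p.(\q.q))) 1)

Derivation:
step 0: (false || (let x = (if false then (if (if false then true else true) then ((\y.(\z.z)) 5) else (let u = 7 in (\v.v))) else (((\w.(\p.(\q.q))) 1) (\r.2))) in false))
step 1: [if@1.0] (false || (let x = (((\w.(\p.(\q.q))) 1) (\r.2)) in false))
step 2: [beta@1.0.0] (false || (let x = ((\p.(\q.q)) (\r.2)) in false))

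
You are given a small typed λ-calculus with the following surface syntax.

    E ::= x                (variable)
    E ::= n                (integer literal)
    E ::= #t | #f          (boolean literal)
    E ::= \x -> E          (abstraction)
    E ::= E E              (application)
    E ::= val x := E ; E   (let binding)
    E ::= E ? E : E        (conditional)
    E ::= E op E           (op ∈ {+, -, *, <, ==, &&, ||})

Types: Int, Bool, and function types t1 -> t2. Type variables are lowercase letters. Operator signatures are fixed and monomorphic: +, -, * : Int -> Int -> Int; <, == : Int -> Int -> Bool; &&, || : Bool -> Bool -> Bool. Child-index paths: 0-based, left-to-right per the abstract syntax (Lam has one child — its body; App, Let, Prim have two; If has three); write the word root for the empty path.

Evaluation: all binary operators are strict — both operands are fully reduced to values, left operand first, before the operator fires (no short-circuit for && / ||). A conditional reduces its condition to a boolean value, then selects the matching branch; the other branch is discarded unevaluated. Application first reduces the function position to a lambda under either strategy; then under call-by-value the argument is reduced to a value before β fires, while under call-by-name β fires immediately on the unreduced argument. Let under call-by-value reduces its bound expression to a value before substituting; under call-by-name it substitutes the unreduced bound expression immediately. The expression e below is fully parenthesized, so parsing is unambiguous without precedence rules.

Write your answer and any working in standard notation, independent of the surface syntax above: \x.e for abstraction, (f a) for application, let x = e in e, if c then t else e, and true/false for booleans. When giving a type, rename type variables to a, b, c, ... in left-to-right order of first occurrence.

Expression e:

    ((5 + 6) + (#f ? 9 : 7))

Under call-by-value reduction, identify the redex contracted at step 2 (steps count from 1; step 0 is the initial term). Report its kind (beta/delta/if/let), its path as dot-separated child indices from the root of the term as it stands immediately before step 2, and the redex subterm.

Answer: if at 1 : (if false then 9 else 7)

Working:
step 0: ((5 + 6) + (if false then 9 else 7))
step 1: [delta@0] (11 + (if false then 9 else 7))
step 2: [if@1] (11 + 7)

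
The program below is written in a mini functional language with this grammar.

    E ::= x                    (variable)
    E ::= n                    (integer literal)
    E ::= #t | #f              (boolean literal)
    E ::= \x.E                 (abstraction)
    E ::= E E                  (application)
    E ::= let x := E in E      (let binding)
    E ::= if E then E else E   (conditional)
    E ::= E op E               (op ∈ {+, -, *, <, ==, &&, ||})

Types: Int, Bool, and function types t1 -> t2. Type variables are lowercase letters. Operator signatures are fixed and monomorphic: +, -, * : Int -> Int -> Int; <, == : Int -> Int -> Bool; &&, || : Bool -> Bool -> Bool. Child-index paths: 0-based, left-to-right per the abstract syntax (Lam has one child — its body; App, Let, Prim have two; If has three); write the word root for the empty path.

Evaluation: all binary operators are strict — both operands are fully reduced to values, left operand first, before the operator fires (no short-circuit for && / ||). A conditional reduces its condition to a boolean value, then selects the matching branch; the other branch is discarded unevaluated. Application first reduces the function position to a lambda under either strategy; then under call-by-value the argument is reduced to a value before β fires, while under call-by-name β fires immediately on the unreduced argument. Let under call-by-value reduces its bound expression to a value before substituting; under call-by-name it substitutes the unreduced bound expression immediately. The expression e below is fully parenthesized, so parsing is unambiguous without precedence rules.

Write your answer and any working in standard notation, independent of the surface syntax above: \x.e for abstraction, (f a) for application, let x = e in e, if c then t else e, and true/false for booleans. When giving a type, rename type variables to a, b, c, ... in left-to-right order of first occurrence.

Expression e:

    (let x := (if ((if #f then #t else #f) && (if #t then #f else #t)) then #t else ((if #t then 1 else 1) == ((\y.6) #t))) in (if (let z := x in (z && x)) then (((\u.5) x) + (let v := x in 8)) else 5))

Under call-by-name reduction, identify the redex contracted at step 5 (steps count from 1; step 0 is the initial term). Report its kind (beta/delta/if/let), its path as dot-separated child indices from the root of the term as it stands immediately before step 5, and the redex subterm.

Answer: delta at 0.0.0 : (false && false)

Working:
step 0: (let x = (if ((if false then true else false) && (if true then false else true)) then true else ((if true then 1 else 1) == ((\y.6) true))) in (if (let z = x in (z && x)) then (((\u.5) x) + (let v = x in 8)) else 5))
step 1: [let@root] (if (let z = (if ((if false then true else false) && (if true then false else true)) then true else ((if true then 1 else 1) == ((\y.6) true))) in (z && (if ((if false then true else false) && (if true then false else true)) then true else ((if true then 1 else 1) == ((\y.6) true))))) then (((\u.5) (if ((if false then true else false) && (if true then false else true)) then true else ((if true then 1 else 1) == ((\y.6) true)))) + (let v = (if ((if false then true else false) && (if true then false else true)) then true else ((if true then 1 else 1) == ((\y.6) true))) in 8)) else 5)
step 2: [let@0] (if ((if ((if false then true else false) && (if true then false else true)) then true else ((if true then 1 else 1) == ((\y.6) true))) && (if ((if false then true else false) && (if true then false else true)) then true else ((if true then 1 else 1) == ((\y.6) true)))) then (((\u.5) (if ((if false then true else false) && (if true then false else true)) then true else ((if true then 1 else 1) == ((\y.6) true)))) + (let v = (if ((if false then true else false) && (if true then false else true)) then true else ((if true then 1 else 1) == ((\y.6) true))) in 8)) else 5)
step 3: [if@0.0.0.0] (if ((if (false && (if true then false else true)) then true else ((if true then 1 else 1) == ((\y.6) true))) && (if ((if false then true else false) && (if true then false else true)) then true else ((if true then 1 else 1) == ((\y.6) true)))) then (((\u.5) (if ((if false then true else false) && (if true then false else true)) then true else ((if true then 1 else 1) == ((\y.6) true)))) + (let v = (if ((if false then true else false) && (if true then false else true)) then true else ((if true then 1 else 1) == ((\y.6) true))) in 8)) else 5)
step 4: [if@0.0.0.1] (if ((if (false && false) then true else ((if true then 1 else 1) == ((\y.6) true))) && (if ((if false then true else false) && (if true then false else true)) then true else ((if true then 1 else 1) == ((\y.6) true)))) then (((\u.5) (if ((if false then true else false) && (if true then false else true)) then true else ((if true then 1 else 1) == ((\y.6) true)))) + (let v = (if ((if false then true else false) && (if true then false else true)) then true else ((if true then 1 else 1) == ((\y.6) true))) in 8)) else 5)
step 5: [delta@0.0.0] (if ((if false then true else ((if true then 1 else 1) == ((\y.6) true))) && (if ((if false then true else false) && (if true then false else true)) then true else ((if true then 1 else 1) == ((\y.6) true)))) then (((\u.5) (if ((if false then true else false) && (if true then false else true)) then true else ((if true then 1 else 1) == ((\y.6) true)))) + (let v = (if ((if false then true else false) && (if true then false else true)) then true else ((if true then 1 else 1) == ((\y.6) true))) in 8)) else 5)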